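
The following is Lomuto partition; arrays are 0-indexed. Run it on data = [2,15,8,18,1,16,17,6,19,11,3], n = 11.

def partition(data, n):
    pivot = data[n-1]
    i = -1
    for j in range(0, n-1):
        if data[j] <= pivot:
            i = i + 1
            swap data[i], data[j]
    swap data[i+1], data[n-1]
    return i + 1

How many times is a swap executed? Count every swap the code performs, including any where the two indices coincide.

pivot=3, i=-1
j=0: 2≤3, i=0, swap(0,0) ⇒ [2,15,8,18,1,16,17,6,19,11,3]
j=1: 15>3, skip
j=2: 8>3, skip
j=3: 18>3, skip
j=4: 1≤3, i=1, swap(1,4) ⇒ [2,1,8,18,15,16,17,6,19,11,3]
j=5: 16>3, skip
j=6: 17>3, skip
j=7: 6>3, skip
j=8: 19>3, skip
j=9: 11>3, skip
swap(2,10) ⇒ [2,1,3,18,15,16,17,6,19,11,8]; return 2

3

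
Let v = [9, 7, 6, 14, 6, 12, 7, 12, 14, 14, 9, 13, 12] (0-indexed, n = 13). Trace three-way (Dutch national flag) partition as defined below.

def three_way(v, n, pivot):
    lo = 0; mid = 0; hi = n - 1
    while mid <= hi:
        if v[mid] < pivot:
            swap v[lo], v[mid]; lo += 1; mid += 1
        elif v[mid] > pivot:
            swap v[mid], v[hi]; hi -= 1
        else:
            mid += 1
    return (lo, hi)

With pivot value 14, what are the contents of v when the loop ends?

[9, 7, 6, 6, 12, 7, 12, 9, 13, 12, 14, 14, 14]

pivot = 14; lo=0, mid=0, hi=12
v[mid]=9<14: swap v[0],v[0]; lo=1,mid=1 → [9, 7, 6, 14, 6, 12, 7, 12, 14, 14, 9, 13, 12]
v[mid]=7<14: swap v[1],v[1]; lo=2,mid=2 → [9, 7, 6, 14, 6, 12, 7, 12, 14, 14, 9, 13, 12]
v[mid]=6<14: swap v[2],v[2]; lo=3,mid=3 → [9, 7, 6, 14, 6, 12, 7, 12, 14, 14, 9, 13, 12]
v[mid]=14=14: mid=4
v[mid]=6<14: swap v[3],v[4]; lo=4,mid=5 → [9, 7, 6, 6, 14, 12, 7, 12, 14, 14, 9, 13, 12]
v[mid]=12<14: swap v[4],v[5]; lo=5,mid=6 → [9, 7, 6, 6, 12, 14, 7, 12, 14, 14, 9, 13, 12]
v[mid]=7<14: swap v[5],v[6]; lo=6,mid=7 → [9, 7, 6, 6, 12, 7, 14, 12, 14, 14, 9, 13, 12]
v[mid]=12<14: swap v[6],v[7]; lo=7,mid=8 → [9, 7, 6, 6, 12, 7, 12, 14, 14, 14, 9, 13, 12]
v[mid]=14=14: mid=9
v[mid]=14=14: mid=10
v[mid]=9<14: swap v[7],v[10]; lo=8,mid=11 → [9, 7, 6, 6, 12, 7, 12, 9, 14, 14, 14, 13, 12]
v[mid]=13<14: swap v[8],v[11]; lo=9,mid=12 → [9, 7, 6, 6, 12, 7, 12, 9, 13, 14, 14, 14, 12]
v[mid]=12<14: swap v[9],v[12]; lo=10,mid=13 → [9, 7, 6, 6, 12, 7, 12, 9, 13, 12, 14, 14, 14]
end: lo=10, hi=12; v = [9, 7, 6, 6, 12, 7, 12, 9, 13, 12, 14, 14, 14]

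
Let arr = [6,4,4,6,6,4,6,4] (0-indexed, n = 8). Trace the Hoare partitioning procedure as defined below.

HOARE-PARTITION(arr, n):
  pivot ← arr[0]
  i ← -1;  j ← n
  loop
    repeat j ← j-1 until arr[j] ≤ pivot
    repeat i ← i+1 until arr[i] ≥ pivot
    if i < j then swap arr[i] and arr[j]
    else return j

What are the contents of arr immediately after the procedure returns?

[4,4,4,6,4,6,6,6]

pivot = arr[0] = 6; i = -1, j = 8
j→7 (arr[7]=4≤6), i→0 (arr[0]=6≥6); i<j, swap → [4,4,4,6,6,4,6,6]
j→6 (arr[6]=6≤6), i→3 (arr[3]=6≥6); i<j, swap → [4,4,4,6,6,4,6,6]
j→5 (arr[5]=4≤6), i→4 (arr[4]=6≥6); i<j, swap → [4,4,4,6,4,6,6,6]
j→4, i→5; i≥j, return j=4. arr = [4,4,4,6,4,6,6,6]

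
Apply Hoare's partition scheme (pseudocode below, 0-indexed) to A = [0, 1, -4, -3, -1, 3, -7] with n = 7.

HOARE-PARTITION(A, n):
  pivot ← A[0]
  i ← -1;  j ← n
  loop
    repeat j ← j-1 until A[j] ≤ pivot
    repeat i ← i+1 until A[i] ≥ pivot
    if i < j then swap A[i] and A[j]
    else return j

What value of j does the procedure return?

pivot = A[0] = 0; i = -1, j = 7
j→6 (A[6]=-7≤0), i→0 (A[0]=0≥0); i<j, swap → [-7, 1, -4, -3, -1, 3, 0]
j→4 (A[4]=-1≤0), i→1 (A[1]=1≥0); i<j, swap → [-7, -1, -4, -3, 1, 3, 0]
j→3, i→4; i≥j, return j=3. A = [-7, -1, -4, -3, 1, 3, 0]

3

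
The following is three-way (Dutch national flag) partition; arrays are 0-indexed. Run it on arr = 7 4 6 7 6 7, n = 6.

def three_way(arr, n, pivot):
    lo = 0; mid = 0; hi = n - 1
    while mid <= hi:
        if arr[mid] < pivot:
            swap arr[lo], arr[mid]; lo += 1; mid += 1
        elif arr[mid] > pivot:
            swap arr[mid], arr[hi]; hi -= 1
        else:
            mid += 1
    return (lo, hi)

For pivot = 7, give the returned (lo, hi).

(3, 5)

pivot = 7; lo=0, mid=0, hi=5
arr[mid]=7=7: mid=1
arr[mid]=4<7: swap arr[0],arr[1]; lo=1,mid=2 → 4 7 6 7 6 7
arr[mid]=6<7: swap arr[1],arr[2]; lo=2,mid=3 → 4 6 7 7 6 7
arr[mid]=7=7: mid=4
arr[mid]=6<7: swap arr[2],arr[4]; lo=3,mid=5 → 4 6 6 7 7 7
arr[mid]=7=7: mid=6
end: lo=3, hi=5; arr = 4 6 6 7 7 7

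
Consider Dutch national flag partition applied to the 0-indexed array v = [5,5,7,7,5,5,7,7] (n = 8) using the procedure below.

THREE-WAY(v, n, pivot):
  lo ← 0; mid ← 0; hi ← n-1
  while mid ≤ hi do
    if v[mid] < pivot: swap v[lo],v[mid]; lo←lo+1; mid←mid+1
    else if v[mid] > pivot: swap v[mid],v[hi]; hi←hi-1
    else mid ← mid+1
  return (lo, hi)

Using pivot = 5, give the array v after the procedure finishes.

lo=0 mid=0 hi=7
5=5: mid=1
5=5: mid=2
7>5: swap(2,7), hi=6 ⇒ [5,5,7,7,5,5,7,7]
7>5: swap(2,6), hi=5 ⇒ [5,5,7,7,5,5,7,7]
7>5: swap(2,5), hi=4 ⇒ [5,5,5,7,5,7,7,7]
5=5: mid=3
7>5: swap(3,4), hi=3 ⇒ [5,5,5,5,7,7,7,7]
5=5: mid=4
done. lo=0 hi=3; v=[5,5,5,5,7,7,7,7]

[5,5,5,5,7,7,7,7]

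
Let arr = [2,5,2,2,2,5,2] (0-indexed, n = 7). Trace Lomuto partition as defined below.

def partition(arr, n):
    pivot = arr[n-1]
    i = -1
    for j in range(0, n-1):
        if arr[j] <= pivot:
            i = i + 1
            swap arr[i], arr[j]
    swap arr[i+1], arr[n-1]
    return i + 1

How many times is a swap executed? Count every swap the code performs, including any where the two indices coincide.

pivot=2, i=-1
j=0: 2≤2, i=0, swap(0,0) ⇒ [2,5,2,2,2,5,2]
j=1: 5>2, skip
j=2: 2≤2, i=1, swap(1,2) ⇒ [2,2,5,2,2,5,2]
j=3: 2≤2, i=2, swap(2,3) ⇒ [2,2,2,5,2,5,2]
j=4: 2≤2, i=3, swap(3,4) ⇒ [2,2,2,2,5,5,2]
j=5: 5>2, skip
swap(4,6) ⇒ [2,2,2,2,2,5,5]; return 4

5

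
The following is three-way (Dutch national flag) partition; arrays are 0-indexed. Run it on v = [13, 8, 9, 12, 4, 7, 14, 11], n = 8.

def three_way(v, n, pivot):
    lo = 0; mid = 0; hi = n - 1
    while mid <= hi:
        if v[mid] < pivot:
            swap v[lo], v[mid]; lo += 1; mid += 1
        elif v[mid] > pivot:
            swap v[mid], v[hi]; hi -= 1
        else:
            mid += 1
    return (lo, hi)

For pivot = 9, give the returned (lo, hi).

pivot = 9; lo=0, mid=0, hi=7
v[mid]=13>9: swap v[0],v[7]; hi=6 → [11, 8, 9, 12, 4, 7, 14, 13]
v[mid]=11>9: swap v[0],v[6]; hi=5 → [14, 8, 9, 12, 4, 7, 11, 13]
v[mid]=14>9: swap v[0],v[5]; hi=4 → [7, 8, 9, 12, 4, 14, 11, 13]
v[mid]=7<9: swap v[0],v[0]; lo=1,mid=1 → [7, 8, 9, 12, 4, 14, 11, 13]
v[mid]=8<9: swap v[1],v[1]; lo=2,mid=2 → [7, 8, 9, 12, 4, 14, 11, 13]
v[mid]=9=9: mid=3
v[mid]=12>9: swap v[3],v[4]; hi=3 → [7, 8, 9, 4, 12, 14, 11, 13]
v[mid]=4<9: swap v[2],v[3]; lo=3,mid=4 → [7, 8, 4, 9, 12, 14, 11, 13]
end: lo=3, hi=3; v = [7, 8, 4, 9, 12, 14, 11, 13]

(3, 3)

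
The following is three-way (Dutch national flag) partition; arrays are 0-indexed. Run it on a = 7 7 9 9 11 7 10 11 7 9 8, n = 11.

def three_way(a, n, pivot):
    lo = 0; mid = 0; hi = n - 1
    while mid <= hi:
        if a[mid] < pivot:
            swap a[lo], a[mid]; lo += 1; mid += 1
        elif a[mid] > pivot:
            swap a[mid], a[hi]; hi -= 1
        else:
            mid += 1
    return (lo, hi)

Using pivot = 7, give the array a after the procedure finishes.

7 7 7 7 11 10 11 9 9 8 9

lo=0 mid=0 hi=10
7=7: mid=1
7=7: mid=2
9>7: swap(2,10), hi=9 ⇒ 7 7 8 9 11 7 10 11 7 9 9
8>7: swap(2,9), hi=8 ⇒ 7 7 9 9 11 7 10 11 7 8 9
9>7: swap(2,8), hi=7 ⇒ 7 7 7 9 11 7 10 11 9 8 9
7=7: mid=3
9>7: swap(3,7), hi=6 ⇒ 7 7 7 11 11 7 10 9 9 8 9
11>7: swap(3,6), hi=5 ⇒ 7 7 7 10 11 7 11 9 9 8 9
10>7: swap(3,5), hi=4 ⇒ 7 7 7 7 11 10 11 9 9 8 9
7=7: mid=4
11>7: swap(4,4), hi=3 ⇒ 7 7 7 7 11 10 11 9 9 8 9
done. lo=0 hi=3; a=7 7 7 7 11 10 11 9 9 8 9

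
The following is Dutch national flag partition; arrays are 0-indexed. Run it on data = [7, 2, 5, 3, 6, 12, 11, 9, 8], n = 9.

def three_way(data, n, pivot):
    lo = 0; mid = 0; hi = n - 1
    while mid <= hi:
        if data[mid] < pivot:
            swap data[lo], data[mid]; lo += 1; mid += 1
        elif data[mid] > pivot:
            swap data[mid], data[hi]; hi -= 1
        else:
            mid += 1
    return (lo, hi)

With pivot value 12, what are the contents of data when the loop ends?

lo=0 mid=0 hi=8
7<12: swap(0,0), lo=1 mid=1 ⇒ [7, 2, 5, 3, 6, 12, 11, 9, 8]
2<12: swap(1,1), lo=2 mid=2 ⇒ [7, 2, 5, 3, 6, 12, 11, 9, 8]
5<12: swap(2,2), lo=3 mid=3 ⇒ [7, 2, 5, 3, 6, 12, 11, 9, 8]
3<12: swap(3,3), lo=4 mid=4 ⇒ [7, 2, 5, 3, 6, 12, 11, 9, 8]
6<12: swap(4,4), lo=5 mid=5 ⇒ [7, 2, 5, 3, 6, 12, 11, 9, 8]
12=12: mid=6
11<12: swap(5,6), lo=6 mid=7 ⇒ [7, 2, 5, 3, 6, 11, 12, 9, 8]
9<12: swap(6,7), lo=7 mid=8 ⇒ [7, 2, 5, 3, 6, 11, 9, 12, 8]
8<12: swap(7,8), lo=8 mid=9 ⇒ [7, 2, 5, 3, 6, 11, 9, 8, 12]
done. lo=8 hi=8; data=[7, 2, 5, 3, 6, 11, 9, 8, 12]

[7, 2, 5, 3, 6, 11, 9, 8, 12]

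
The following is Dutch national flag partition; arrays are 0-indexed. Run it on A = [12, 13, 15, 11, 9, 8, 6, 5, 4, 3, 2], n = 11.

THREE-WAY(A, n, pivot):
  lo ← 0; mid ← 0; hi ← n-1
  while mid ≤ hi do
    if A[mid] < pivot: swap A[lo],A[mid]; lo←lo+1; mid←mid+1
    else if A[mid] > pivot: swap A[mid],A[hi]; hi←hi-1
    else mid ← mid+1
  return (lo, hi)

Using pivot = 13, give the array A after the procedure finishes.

[12, 2, 11, 9, 8, 6, 5, 4, 3, 13, 15]

pivot = 13; lo=0, mid=0, hi=10
A[mid]=12<13: swap A[0],A[0]; lo=1,mid=1 → [12, 13, 15, 11, 9, 8, 6, 5, 4, 3, 2]
A[mid]=13=13: mid=2
A[mid]=15>13: swap A[2],A[10]; hi=9 → [12, 13, 2, 11, 9, 8, 6, 5, 4, 3, 15]
A[mid]=2<13: swap A[1],A[2]; lo=2,mid=3 → [12, 2, 13, 11, 9, 8, 6, 5, 4, 3, 15]
A[mid]=11<13: swap A[2],A[3]; lo=3,mid=4 → [12, 2, 11, 13, 9, 8, 6, 5, 4, 3, 15]
A[mid]=9<13: swap A[3],A[4]; lo=4,mid=5 → [12, 2, 11, 9, 13, 8, 6, 5, 4, 3, 15]
A[mid]=8<13: swap A[4],A[5]; lo=5,mid=6 → [12, 2, 11, 9, 8, 13, 6, 5, 4, 3, 15]
A[mid]=6<13: swap A[5],A[6]; lo=6,mid=7 → [12, 2, 11, 9, 8, 6, 13, 5, 4, 3, 15]
A[mid]=5<13: swap A[6],A[7]; lo=7,mid=8 → [12, 2, 11, 9, 8, 6, 5, 13, 4, 3, 15]
A[mid]=4<13: swap A[7],A[8]; lo=8,mid=9 → [12, 2, 11, 9, 8, 6, 5, 4, 13, 3, 15]
A[mid]=3<13: swap A[8],A[9]; lo=9,mid=10 → [12, 2, 11, 9, 8, 6, 5, 4, 3, 13, 15]
end: lo=9, hi=9; A = [12, 2, 11, 9, 8, 6, 5, 4, 3, 13, 15]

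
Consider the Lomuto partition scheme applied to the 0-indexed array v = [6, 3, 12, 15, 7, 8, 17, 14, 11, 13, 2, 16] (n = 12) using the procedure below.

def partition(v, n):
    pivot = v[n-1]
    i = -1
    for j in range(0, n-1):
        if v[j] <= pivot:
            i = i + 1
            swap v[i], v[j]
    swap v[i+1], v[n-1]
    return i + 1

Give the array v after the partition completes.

pivot = v[11] = 16; i = -1
j=0: v[0]=6 ≤ 16 → i=0, swap v[0],v[0] (no change) → [6, 3, 12, 15, 7, 8, 17, 14, 11, 13, 2, 16]
j=1: v[1]=3 ≤ 16 → i=1, swap v[1],v[1] (no change) → [6, 3, 12, 15, 7, 8, 17, 14, 11, 13, 2, 16]
j=2: v[2]=12 ≤ 16 → i=2, swap v[2],v[2] (no change) → [6, 3, 12, 15, 7, 8, 17, 14, 11, 13, 2, 16]
j=3: v[3]=15 ≤ 16 → i=3, swap v[3],v[3] (no change) → [6, 3, 12, 15, 7, 8, 17, 14, 11, 13, 2, 16]
j=4: v[4]=7 ≤ 16 → i=4, swap v[4],v[4] (no change) → [6, 3, 12, 15, 7, 8, 17, 14, 11, 13, 2, 16]
j=5: v[5]=8 ≤ 16 → i=5, swap v[5],v[5] (no change) → [6, 3, 12, 15, 7, 8, 17, 14, 11, 13, 2, 16]
j=6: v[6]=17 > 16 → no swap
j=7: v[7]=14 ≤ 16 → i=6, swap v[6],v[7] → [6, 3, 12, 15, 7, 8, 14, 17, 11, 13, 2, 16]
j=8: v[8]=11 ≤ 16 → i=7, swap v[7],v[8] → [6, 3, 12, 15, 7, 8, 14, 11, 17, 13, 2, 16]
j=9: v[9]=13 ≤ 16 → i=8, swap v[8],v[9] → [6, 3, 12, 15, 7, 8, 14, 11, 13, 17, 2, 16]
j=10: v[10]=2 ≤ 16 → i=9, swap v[9],v[10] → [6, 3, 12, 15, 7, 8, 14, 11, 13, 2, 17, 16]
final swap v[10],v[11] → [6, 3, 12, 15, 7, 8, 14, 11, 13, 2, 16, 17]; return 10

[6, 3, 12, 15, 7, 8, 14, 11, 13, 2, 16, 17]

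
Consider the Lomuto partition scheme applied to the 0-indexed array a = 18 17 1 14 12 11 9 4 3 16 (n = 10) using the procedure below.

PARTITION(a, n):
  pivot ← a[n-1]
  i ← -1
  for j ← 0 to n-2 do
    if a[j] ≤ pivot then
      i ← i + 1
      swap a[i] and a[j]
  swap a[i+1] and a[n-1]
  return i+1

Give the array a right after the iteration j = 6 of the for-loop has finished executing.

1 14 12 11 9 17 18 4 3 16

pivot=16, i=-1
j=0: 18>16, skip
j=1: 17>16, skip
j=2: 1≤16, i=0, swap(0,2) ⇒ 1 17 18 14 12 11 9 4 3 16
j=3: 14≤16, i=1, swap(1,3) ⇒ 1 14 18 17 12 11 9 4 3 16
j=4: 12≤16, i=2, swap(2,4) ⇒ 1 14 12 17 18 11 9 4 3 16
j=5: 11≤16, i=3, swap(3,5) ⇒ 1 14 12 11 18 17 9 4 3 16
j=6: 9≤16, i=4, swap(4,6) ⇒ 1 14 12 11 9 17 18 4 3 16
(after j=6) a = 1 14 12 11 9 17 18 4 3 16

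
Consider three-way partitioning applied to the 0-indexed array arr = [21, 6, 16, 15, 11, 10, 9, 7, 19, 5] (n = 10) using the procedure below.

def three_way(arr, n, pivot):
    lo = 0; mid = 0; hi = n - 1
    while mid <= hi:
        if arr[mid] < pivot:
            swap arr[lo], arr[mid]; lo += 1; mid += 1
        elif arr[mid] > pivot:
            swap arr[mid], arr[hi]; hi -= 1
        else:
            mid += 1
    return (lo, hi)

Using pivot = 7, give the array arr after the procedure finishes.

pivot = 7; lo=0, mid=0, hi=9
arr[mid]=21>7: swap arr[0],arr[9]; hi=8 → [5, 6, 16, 15, 11, 10, 9, 7, 19, 21]
arr[mid]=5<7: swap arr[0],arr[0]; lo=1,mid=1 → [5, 6, 16, 15, 11, 10, 9, 7, 19, 21]
arr[mid]=6<7: swap arr[1],arr[1]; lo=2,mid=2 → [5, 6, 16, 15, 11, 10, 9, 7, 19, 21]
arr[mid]=16>7: swap arr[2],arr[8]; hi=7 → [5, 6, 19, 15, 11, 10, 9, 7, 16, 21]
arr[mid]=19>7: swap arr[2],arr[7]; hi=6 → [5, 6, 7, 15, 11, 10, 9, 19, 16, 21]
arr[mid]=7=7: mid=3
arr[mid]=15>7: swap arr[3],arr[6]; hi=5 → [5, 6, 7, 9, 11, 10, 15, 19, 16, 21]
arr[mid]=9>7: swap arr[3],arr[5]; hi=4 → [5, 6, 7, 10, 11, 9, 15, 19, 16, 21]
arr[mid]=10>7: swap arr[3],arr[4]; hi=3 → [5, 6, 7, 11, 10, 9, 15, 19, 16, 21]
arr[mid]=11>7: swap arr[3],arr[3]; hi=2 → [5, 6, 7, 11, 10, 9, 15, 19, 16, 21]
end: lo=2, hi=2; arr = [5, 6, 7, 11, 10, 9, 15, 19, 16, 21]

[5, 6, 7, 11, 10, 9, 15, 19, 16, 21]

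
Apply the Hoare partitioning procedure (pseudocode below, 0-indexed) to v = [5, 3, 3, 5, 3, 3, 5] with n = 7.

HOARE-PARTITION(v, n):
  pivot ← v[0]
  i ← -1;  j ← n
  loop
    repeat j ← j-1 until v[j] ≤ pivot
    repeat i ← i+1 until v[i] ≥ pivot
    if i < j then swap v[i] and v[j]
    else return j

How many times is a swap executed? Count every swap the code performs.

2

pivot = v[0] = 5; i = -1, j = 7
j→6 (v[6]=5≤5), i→0 (v[0]=5≥5); i<j, swap → [5, 3, 3, 5, 3, 3, 5]
j→5 (v[5]=3≤5), i→3 (v[3]=5≥5); i<j, swap → [5, 3, 3, 3, 3, 5, 5]
j→4, i→5; i≥j, return j=4. v = [5, 3, 3, 3, 3, 5, 5]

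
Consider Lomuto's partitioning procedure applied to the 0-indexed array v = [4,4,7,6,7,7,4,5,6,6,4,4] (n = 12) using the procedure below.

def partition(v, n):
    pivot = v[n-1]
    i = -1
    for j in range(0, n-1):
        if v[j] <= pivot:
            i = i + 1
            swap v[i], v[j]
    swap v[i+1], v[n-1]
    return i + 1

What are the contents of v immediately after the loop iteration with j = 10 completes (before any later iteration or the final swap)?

[4,4,4,4,7,7,7,5,6,6,6,4]

pivot = v[11] = 4; i = -1
j=0: v[0]=4 ≤ 4 → i=0, swap v[0],v[0] (no change) → [4,4,7,6,7,7,4,5,6,6,4,4]
j=1: v[1]=4 ≤ 4 → i=1, swap v[1],v[1] (no change) → [4,4,7,6,7,7,4,5,6,6,4,4]
j=2: v[2]=7 > 4 → no swap
j=3: v[3]=6 > 4 → no swap
j=4: v[4]=7 > 4 → no swap
j=5: v[5]=7 > 4 → no swap
j=6: v[6]=4 ≤ 4 → i=2, swap v[2],v[6] → [4,4,4,6,7,7,7,5,6,6,4,4]
j=7: v[7]=5 > 4 → no swap
j=8: v[8]=6 > 4 → no swap
j=9: v[9]=6 > 4 → no swap
j=10: v[10]=4 ≤ 4 → i=3, swap v[3],v[10] → [4,4,4,4,7,7,7,5,6,6,6,4]
(after j=10) v = [4,4,4,4,7,7,7,5,6,6,6,4]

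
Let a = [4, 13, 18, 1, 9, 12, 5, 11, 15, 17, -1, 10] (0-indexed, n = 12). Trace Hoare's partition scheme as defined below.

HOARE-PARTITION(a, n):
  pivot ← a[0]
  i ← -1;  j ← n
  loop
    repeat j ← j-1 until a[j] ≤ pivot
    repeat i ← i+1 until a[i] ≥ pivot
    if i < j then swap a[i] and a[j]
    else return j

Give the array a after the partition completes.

pivot = a[0] = 4; i = -1, j = 12
j→10 (a[10]=-1≤4), i→0 (a[0]=4≥4); i<j, swap → [-1, 13, 18, 1, 9, 12, 5, 11, 15, 17, 4, 10]
j→3 (a[3]=1≤4), i→1 (a[1]=13≥4); i<j, swap → [-1, 1, 18, 13, 9, 12, 5, 11, 15, 17, 4, 10]
j→1, i→2; i≥j, return j=1. a = [-1, 1, 18, 13, 9, 12, 5, 11, 15, 17, 4, 10]

[-1, 1, 18, 13, 9, 12, 5, 11, 15, 17, 4, 10]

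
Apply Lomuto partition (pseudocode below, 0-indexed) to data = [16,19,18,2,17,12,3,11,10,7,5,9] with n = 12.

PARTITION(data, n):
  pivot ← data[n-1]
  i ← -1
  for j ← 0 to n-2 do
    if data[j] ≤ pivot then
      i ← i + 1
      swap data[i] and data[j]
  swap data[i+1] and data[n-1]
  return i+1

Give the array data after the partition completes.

pivot = data[11] = 9; i = -1
j=0: data[0]=16 > 9 → no swap
j=1: data[1]=19 > 9 → no swap
j=2: data[2]=18 > 9 → no swap
j=3: data[3]=2 ≤ 9 → i=0, swap data[0],data[3] → [2,19,18,16,17,12,3,11,10,7,5,9]
j=4: data[4]=17 > 9 → no swap
j=5: data[5]=12 > 9 → no swap
j=6: data[6]=3 ≤ 9 → i=1, swap data[1],data[6] → [2,3,18,16,17,12,19,11,10,7,5,9]
j=7: data[7]=11 > 9 → no swap
j=8: data[8]=10 > 9 → no swap
j=9: data[9]=7 ≤ 9 → i=2, swap data[2],data[9] → [2,3,7,16,17,12,19,11,10,18,5,9]
j=10: data[10]=5 ≤ 9 → i=3, swap data[3],data[10] → [2,3,7,5,17,12,19,11,10,18,16,9]
final swap data[4],data[11] → [2,3,7,5,9,12,19,11,10,18,16,17]; return 4

[2,3,7,5,9,12,19,11,10,18,16,17]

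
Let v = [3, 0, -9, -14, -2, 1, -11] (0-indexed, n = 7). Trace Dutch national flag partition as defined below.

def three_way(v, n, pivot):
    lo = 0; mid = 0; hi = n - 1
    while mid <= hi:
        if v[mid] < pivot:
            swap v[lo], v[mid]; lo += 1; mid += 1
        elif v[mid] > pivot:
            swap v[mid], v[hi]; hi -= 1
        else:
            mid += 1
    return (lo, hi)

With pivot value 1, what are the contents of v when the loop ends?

[-11, 0, -9, -14, -2, 1, 3]

pivot = 1; lo=0, mid=0, hi=6
v[mid]=3>1: swap v[0],v[6]; hi=5 → [-11, 0, -9, -14, -2, 1, 3]
v[mid]=-11<1: swap v[0],v[0]; lo=1,mid=1 → [-11, 0, -9, -14, -2, 1, 3]
v[mid]=0<1: swap v[1],v[1]; lo=2,mid=2 → [-11, 0, -9, -14, -2, 1, 3]
v[mid]=-9<1: swap v[2],v[2]; lo=3,mid=3 → [-11, 0, -9, -14, -2, 1, 3]
v[mid]=-14<1: swap v[3],v[3]; lo=4,mid=4 → [-11, 0, -9, -14, -2, 1, 3]
v[mid]=-2<1: swap v[4],v[4]; lo=5,mid=5 → [-11, 0, -9, -14, -2, 1, 3]
v[mid]=1=1: mid=6
end: lo=5, hi=5; v = [-11, 0, -9, -14, -2, 1, 3]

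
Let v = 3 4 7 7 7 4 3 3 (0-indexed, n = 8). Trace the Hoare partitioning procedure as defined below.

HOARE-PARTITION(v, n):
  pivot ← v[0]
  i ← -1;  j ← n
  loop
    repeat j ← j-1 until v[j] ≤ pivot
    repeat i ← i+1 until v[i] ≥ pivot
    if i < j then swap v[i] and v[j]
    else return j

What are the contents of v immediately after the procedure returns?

3 3 7 7 7 4 4 3

pivot=3
j stops at 7 (3), i stops at 0 (3); swap ⇒ 3 4 7 7 7 4 3 3
j stops at 6 (3), i stops at 1 (4); swap ⇒ 3 3 7 7 7 4 4 3
j stops at 1, i stops at 2; i≥j ⇒ return 1. v=3 3 7 7 7 4 4 3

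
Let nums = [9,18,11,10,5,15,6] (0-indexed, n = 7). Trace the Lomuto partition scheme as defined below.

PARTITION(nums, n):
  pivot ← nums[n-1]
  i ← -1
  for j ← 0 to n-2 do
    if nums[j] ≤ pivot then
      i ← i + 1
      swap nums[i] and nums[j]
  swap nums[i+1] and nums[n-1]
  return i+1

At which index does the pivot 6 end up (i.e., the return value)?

pivot=6, i=-1
j=0: 9>6, skip
j=1: 18>6, skip
j=2: 11>6, skip
j=3: 10>6, skip
j=4: 5≤6, i=0, swap(0,4) ⇒ [5,18,11,10,9,15,6]
j=5: 15>6, skip
swap(1,6) ⇒ [5,6,11,10,9,15,18]; return 1

1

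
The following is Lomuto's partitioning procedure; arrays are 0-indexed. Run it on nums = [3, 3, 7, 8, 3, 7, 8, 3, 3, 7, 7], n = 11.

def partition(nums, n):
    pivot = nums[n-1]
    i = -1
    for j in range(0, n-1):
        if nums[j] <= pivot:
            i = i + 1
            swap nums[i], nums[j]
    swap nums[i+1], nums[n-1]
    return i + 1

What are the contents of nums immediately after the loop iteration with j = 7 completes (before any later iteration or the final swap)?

pivot=7, i=-1
j=0: 3≤7, i=0, swap(0,0) ⇒ [3, 3, 7, 8, 3, 7, 8, 3, 3, 7, 7]
j=1: 3≤7, i=1, swap(1,1) ⇒ [3, 3, 7, 8, 3, 7, 8, 3, 3, 7, 7]
j=2: 7≤7, i=2, swap(2,2) ⇒ [3, 3, 7, 8, 3, 7, 8, 3, 3, 7, 7]
j=3: 8>7, skip
j=4: 3≤7, i=3, swap(3,4) ⇒ [3, 3, 7, 3, 8, 7, 8, 3, 3, 7, 7]
j=5: 7≤7, i=4, swap(4,5) ⇒ [3, 3, 7, 3, 7, 8, 8, 3, 3, 7, 7]
j=6: 8>7, skip
j=7: 3≤7, i=5, swap(5,7) ⇒ [3, 3, 7, 3, 7, 3, 8, 8, 3, 7, 7]
(after j=7) nums = [3, 3, 7, 3, 7, 3, 8, 8, 3, 7, 7]

[3, 3, 7, 3, 7, 3, 8, 8, 3, 7, 7]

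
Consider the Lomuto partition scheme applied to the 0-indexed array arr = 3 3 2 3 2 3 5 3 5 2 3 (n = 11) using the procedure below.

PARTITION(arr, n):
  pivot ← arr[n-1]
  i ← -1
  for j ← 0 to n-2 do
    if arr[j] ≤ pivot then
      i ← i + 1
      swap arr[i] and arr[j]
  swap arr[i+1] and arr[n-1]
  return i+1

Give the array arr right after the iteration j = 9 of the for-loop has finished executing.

pivot = arr[10] = 3; i = -1
j=0: arr[0]=3 ≤ 3 → i=0, swap arr[0],arr[0] (no change) → 3 3 2 3 2 3 5 3 5 2 3
j=1: arr[1]=3 ≤ 3 → i=1, swap arr[1],arr[1] (no change) → 3 3 2 3 2 3 5 3 5 2 3
j=2: arr[2]=2 ≤ 3 → i=2, swap arr[2],arr[2] (no change) → 3 3 2 3 2 3 5 3 5 2 3
j=3: arr[3]=3 ≤ 3 → i=3, swap arr[3],arr[3] (no change) → 3 3 2 3 2 3 5 3 5 2 3
j=4: arr[4]=2 ≤ 3 → i=4, swap arr[4],arr[4] (no change) → 3 3 2 3 2 3 5 3 5 2 3
j=5: arr[5]=3 ≤ 3 → i=5, swap arr[5],arr[5] (no change) → 3 3 2 3 2 3 5 3 5 2 3
j=6: arr[6]=5 > 3 → no swap
j=7: arr[7]=3 ≤ 3 → i=6, swap arr[6],arr[7] → 3 3 2 3 2 3 3 5 5 2 3
j=8: arr[8]=5 > 3 → no swap
j=9: arr[9]=2 ≤ 3 → i=7, swap arr[7],arr[9] → 3 3 2 3 2 3 3 2 5 5 3
(after j=9) arr = 3 3 2 3 2 3 3 2 5 5 3

3 3 2 3 2 3 3 2 5 5 3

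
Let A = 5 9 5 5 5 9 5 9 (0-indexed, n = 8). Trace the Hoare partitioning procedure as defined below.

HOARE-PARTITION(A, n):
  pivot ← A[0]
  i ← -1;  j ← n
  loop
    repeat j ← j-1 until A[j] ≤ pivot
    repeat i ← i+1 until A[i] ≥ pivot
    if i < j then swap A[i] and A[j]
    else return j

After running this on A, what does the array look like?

5 5 5 5 9 9 5 9

pivot = A[0] = 5; i = -1, j = 8
j→6 (A[6]=5≤5), i→0 (A[0]=5≥5); i<j, swap → 5 9 5 5 5 9 5 9
j→4 (A[4]=5≤5), i→1 (A[1]=9≥5); i<j, swap → 5 5 5 5 9 9 5 9
j→3 (A[3]=5≤5), i→2 (A[2]=5≥5); i<j, swap → 5 5 5 5 9 9 5 9
j→2, i→3; i≥j, return j=2. A = 5 5 5 5 9 9 5 9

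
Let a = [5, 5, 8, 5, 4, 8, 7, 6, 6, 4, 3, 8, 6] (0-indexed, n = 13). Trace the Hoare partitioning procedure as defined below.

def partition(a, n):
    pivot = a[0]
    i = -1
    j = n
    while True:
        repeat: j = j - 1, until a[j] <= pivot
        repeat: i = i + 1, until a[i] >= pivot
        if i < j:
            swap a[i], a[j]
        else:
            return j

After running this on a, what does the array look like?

pivot = a[0] = 5; i = -1, j = 13
j→10 (a[10]=3≤5), i→0 (a[0]=5≥5); i<j, swap → [3, 5, 8, 5, 4, 8, 7, 6, 6, 4, 5, 8, 6]
j→9 (a[9]=4≤5), i→1 (a[1]=5≥5); i<j, swap → [3, 4, 8, 5, 4, 8, 7, 6, 6, 5, 5, 8, 6]
j→4 (a[4]=4≤5), i→2 (a[2]=8≥5); i<j, swap → [3, 4, 4, 5, 8, 8, 7, 6, 6, 5, 5, 8, 6]
j→3, i→3; i≥j, return j=3. a = [3, 4, 4, 5, 8, 8, 7, 6, 6, 5, 5, 8, 6]

[3, 4, 4, 5, 8, 8, 7, 6, 6, 5, 5, 8, 6]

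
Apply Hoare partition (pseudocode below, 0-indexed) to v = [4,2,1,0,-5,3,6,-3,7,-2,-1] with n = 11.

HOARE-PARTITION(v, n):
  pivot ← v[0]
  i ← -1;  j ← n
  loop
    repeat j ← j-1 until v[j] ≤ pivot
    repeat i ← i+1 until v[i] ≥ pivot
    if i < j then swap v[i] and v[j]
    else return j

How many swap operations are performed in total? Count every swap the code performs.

pivot=4
j stops at 10 (-1), i stops at 0 (4); swap ⇒ [-1,2,1,0,-5,3,6,-3,7,-2,4]
j stops at 9 (-2), i stops at 6 (6); swap ⇒ [-1,2,1,0,-5,3,-2,-3,7,6,4]
j stops at 7, i stops at 8; i≥j ⇒ return 7. v=[-1,2,1,0,-5,3,-2,-3,7,6,4]

2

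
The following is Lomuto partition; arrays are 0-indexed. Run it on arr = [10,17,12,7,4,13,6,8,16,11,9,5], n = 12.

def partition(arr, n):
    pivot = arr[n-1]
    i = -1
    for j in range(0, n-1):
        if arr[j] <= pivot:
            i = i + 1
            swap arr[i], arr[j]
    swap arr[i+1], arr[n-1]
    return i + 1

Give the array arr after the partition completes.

[4,5,12,7,10,13,6,8,16,11,9,17]

pivot=5, i=-1
j=0: 10>5, skip
j=1: 17>5, skip
j=2: 12>5, skip
j=3: 7>5, skip
j=4: 4≤5, i=0, swap(0,4) ⇒ [4,17,12,7,10,13,6,8,16,11,9,5]
j=5: 13>5, skip
j=6: 6>5, skip
j=7: 8>5, skip
j=8: 16>5, skip
j=9: 11>5, skip
j=10: 9>5, skip
swap(1,11) ⇒ [4,5,12,7,10,13,6,8,16,11,9,17]; return 1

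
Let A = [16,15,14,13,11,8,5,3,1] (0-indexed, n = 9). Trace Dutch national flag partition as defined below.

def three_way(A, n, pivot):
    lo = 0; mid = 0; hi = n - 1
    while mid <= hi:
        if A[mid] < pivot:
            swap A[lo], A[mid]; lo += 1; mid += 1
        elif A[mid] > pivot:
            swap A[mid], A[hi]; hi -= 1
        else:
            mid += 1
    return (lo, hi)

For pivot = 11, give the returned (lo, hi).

(4, 4)

pivot = 11; lo=0, mid=0, hi=8
A[mid]=16>11: swap A[0],A[8]; hi=7 → [1,15,14,13,11,8,5,3,16]
A[mid]=1<11: swap A[0],A[0]; lo=1,mid=1 → [1,15,14,13,11,8,5,3,16]
A[mid]=15>11: swap A[1],A[7]; hi=6 → [1,3,14,13,11,8,5,15,16]
A[mid]=3<11: swap A[1],A[1]; lo=2,mid=2 → [1,3,14,13,11,8,5,15,16]
A[mid]=14>11: swap A[2],A[6]; hi=5 → [1,3,5,13,11,8,14,15,16]
A[mid]=5<11: swap A[2],A[2]; lo=3,mid=3 → [1,3,5,13,11,8,14,15,16]
A[mid]=13>11: swap A[3],A[5]; hi=4 → [1,3,5,8,11,13,14,15,16]
A[mid]=8<11: swap A[3],A[3]; lo=4,mid=4 → [1,3,5,8,11,13,14,15,16]
A[mid]=11=11: mid=5
end: lo=4, hi=4; A = [1,3,5,8,11,13,14,15,16]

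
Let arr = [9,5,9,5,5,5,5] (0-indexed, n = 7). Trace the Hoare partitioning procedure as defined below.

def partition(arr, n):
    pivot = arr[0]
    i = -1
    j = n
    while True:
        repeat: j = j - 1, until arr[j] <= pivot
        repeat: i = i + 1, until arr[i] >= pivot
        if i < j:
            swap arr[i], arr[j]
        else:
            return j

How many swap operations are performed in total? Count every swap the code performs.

2

pivot = arr[0] = 9; i = -1, j = 7
j→6 (arr[6]=5≤9), i→0 (arr[0]=9≥9); i<j, swap → [5,5,9,5,5,5,9]
j→5 (arr[5]=5≤9), i→2 (arr[2]=9≥9); i<j, swap → [5,5,5,5,5,9,9]
j→4, i→5; i≥j, return j=4. arr = [5,5,5,5,5,9,9]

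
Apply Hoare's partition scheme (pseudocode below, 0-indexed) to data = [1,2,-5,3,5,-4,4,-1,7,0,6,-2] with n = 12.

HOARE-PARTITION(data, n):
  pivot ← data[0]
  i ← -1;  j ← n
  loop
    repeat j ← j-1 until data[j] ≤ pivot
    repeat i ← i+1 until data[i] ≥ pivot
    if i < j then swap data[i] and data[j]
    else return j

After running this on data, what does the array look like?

pivot=1
j stops at 11 (-2), i stops at 0 (1); swap ⇒ [-2,2,-5,3,5,-4,4,-1,7,0,6,1]
j stops at 9 (0), i stops at 1 (2); swap ⇒ [-2,0,-5,3,5,-4,4,-1,7,2,6,1]
j stops at 7 (-1), i stops at 3 (3); swap ⇒ [-2,0,-5,-1,5,-4,4,3,7,2,6,1]
j stops at 5 (-4), i stops at 4 (5); swap ⇒ [-2,0,-5,-1,-4,5,4,3,7,2,6,1]
j stops at 4, i stops at 5; i≥j ⇒ return 4. data=[-2,0,-5,-1,-4,5,4,3,7,2,6,1]

[-2,0,-5,-1,-4,5,4,3,7,2,6,1]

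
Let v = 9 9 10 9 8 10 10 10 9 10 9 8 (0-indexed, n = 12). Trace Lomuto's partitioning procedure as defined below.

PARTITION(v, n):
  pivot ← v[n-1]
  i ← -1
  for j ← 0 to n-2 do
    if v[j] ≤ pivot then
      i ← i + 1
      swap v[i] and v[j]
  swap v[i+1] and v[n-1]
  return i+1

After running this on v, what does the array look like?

8 8 10 9 9 10 10 10 9 10 9 9

pivot=8, i=-1
j=0: 9>8, skip
j=1: 9>8, skip
j=2: 10>8, skip
j=3: 9>8, skip
j=4: 8≤8, i=0, swap(0,4) ⇒ 8 9 10 9 9 10 10 10 9 10 9 8
j=5: 10>8, skip
j=6: 10>8, skip
j=7: 10>8, skip
j=8: 9>8, skip
j=9: 10>8, skip
j=10: 9>8, skip
swap(1,11) ⇒ 8 8 10 9 9 10 10 10 9 10 9 9; return 1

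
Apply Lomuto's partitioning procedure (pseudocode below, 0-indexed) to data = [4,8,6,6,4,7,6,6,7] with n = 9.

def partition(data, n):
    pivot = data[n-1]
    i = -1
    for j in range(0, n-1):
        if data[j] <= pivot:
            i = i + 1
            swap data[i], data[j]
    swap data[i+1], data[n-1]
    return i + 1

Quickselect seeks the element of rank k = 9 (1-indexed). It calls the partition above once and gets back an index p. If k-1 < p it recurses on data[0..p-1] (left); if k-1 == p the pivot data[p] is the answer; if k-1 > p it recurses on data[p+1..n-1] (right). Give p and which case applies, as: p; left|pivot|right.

7; right

pivot = data[8] = 7; i = -1
j=0: data[0]=4 ≤ 7 → i=0, swap data[0],data[0] (no change) → [4,8,6,6,4,7,6,6,7]
j=1: data[1]=8 > 7 → no swap
j=2: data[2]=6 ≤ 7 → i=1, swap data[1],data[2] → [4,6,8,6,4,7,6,6,7]
j=3: data[3]=6 ≤ 7 → i=2, swap data[2],data[3] → [4,6,6,8,4,7,6,6,7]
j=4: data[4]=4 ≤ 7 → i=3, swap data[3],data[4] → [4,6,6,4,8,7,6,6,7]
j=5: data[5]=7 ≤ 7 → i=4, swap data[4],data[5] → [4,6,6,4,7,8,6,6,7]
j=6: data[6]=6 ≤ 7 → i=5, swap data[5],data[6] → [4,6,6,4,7,6,8,6,7]
j=7: data[7]=6 ≤ 7 → i=6, swap data[6],data[7] → [4,6,6,4,7,6,6,8,7]
final swap data[7],data[8] → [4,6,6,4,7,6,6,7,8]; return 7
p = 7; k-1 = 8 > 7 ⇒ right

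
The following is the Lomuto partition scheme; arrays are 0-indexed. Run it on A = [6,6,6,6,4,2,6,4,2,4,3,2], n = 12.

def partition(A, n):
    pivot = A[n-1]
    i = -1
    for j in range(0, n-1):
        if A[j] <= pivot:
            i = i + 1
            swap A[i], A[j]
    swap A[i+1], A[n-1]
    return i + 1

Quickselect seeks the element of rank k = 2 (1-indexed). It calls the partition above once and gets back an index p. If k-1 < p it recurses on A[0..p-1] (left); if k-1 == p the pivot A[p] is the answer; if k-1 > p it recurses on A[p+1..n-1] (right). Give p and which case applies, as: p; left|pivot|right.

2; left

pivot = A[11] = 2; i = -1
j=0: A[0]=6 > 2 → no swap
j=1: A[1]=6 > 2 → no swap
j=2: A[2]=6 > 2 → no swap
j=3: A[3]=6 > 2 → no swap
j=4: A[4]=4 > 2 → no swap
j=5: A[5]=2 ≤ 2 → i=0, swap A[0],A[5] → [2,6,6,6,4,6,6,4,2,4,3,2]
j=6: A[6]=6 > 2 → no swap
j=7: A[7]=4 > 2 → no swap
j=8: A[8]=2 ≤ 2 → i=1, swap A[1],A[8] → [2,2,6,6,4,6,6,4,6,4,3,2]
j=9: A[9]=4 > 2 → no swap
j=10: A[10]=3 > 2 → no swap
final swap A[2],A[11] → [2,2,2,6,4,6,6,4,6,4,3,6]; return 2
p = 2; k-1 = 1 < 2 ⇒ left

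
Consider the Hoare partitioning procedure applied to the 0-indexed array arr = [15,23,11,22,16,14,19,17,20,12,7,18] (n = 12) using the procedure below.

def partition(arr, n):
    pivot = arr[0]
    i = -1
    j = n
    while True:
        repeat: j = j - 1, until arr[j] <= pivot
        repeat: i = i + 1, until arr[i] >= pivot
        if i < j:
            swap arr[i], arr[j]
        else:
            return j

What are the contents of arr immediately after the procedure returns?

pivot=15
j stops at 10 (7), i stops at 0 (15); swap ⇒ [7,23,11,22,16,14,19,17,20,12,15,18]
j stops at 9 (12), i stops at 1 (23); swap ⇒ [7,12,11,22,16,14,19,17,20,23,15,18]
j stops at 5 (14), i stops at 3 (22); swap ⇒ [7,12,11,14,16,22,19,17,20,23,15,18]
j stops at 3, i stops at 4; i≥j ⇒ return 3. arr=[7,12,11,14,16,22,19,17,20,23,15,18]

[7,12,11,14,16,22,19,17,20,23,15,18]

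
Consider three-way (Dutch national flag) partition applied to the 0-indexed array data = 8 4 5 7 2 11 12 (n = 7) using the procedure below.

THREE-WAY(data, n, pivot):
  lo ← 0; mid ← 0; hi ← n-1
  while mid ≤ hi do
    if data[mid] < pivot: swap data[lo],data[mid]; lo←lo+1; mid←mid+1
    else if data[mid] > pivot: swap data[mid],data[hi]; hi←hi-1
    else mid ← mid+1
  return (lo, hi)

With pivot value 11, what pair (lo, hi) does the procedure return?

pivot = 11; lo=0, mid=0, hi=6
data[mid]=8<11: swap data[0],data[0]; lo=1,mid=1 → 8 4 5 7 2 11 12
data[mid]=4<11: swap data[1],data[1]; lo=2,mid=2 → 8 4 5 7 2 11 12
data[mid]=5<11: swap data[2],data[2]; lo=3,mid=3 → 8 4 5 7 2 11 12
data[mid]=7<11: swap data[3],data[3]; lo=4,mid=4 → 8 4 5 7 2 11 12
data[mid]=2<11: swap data[4],data[4]; lo=5,mid=5 → 8 4 5 7 2 11 12
data[mid]=11=11: mid=6
data[mid]=12>11: swap data[6],data[6]; hi=5 → 8 4 5 7 2 11 12
end: lo=5, hi=5; data = 8 4 5 7 2 11 12

(5, 5)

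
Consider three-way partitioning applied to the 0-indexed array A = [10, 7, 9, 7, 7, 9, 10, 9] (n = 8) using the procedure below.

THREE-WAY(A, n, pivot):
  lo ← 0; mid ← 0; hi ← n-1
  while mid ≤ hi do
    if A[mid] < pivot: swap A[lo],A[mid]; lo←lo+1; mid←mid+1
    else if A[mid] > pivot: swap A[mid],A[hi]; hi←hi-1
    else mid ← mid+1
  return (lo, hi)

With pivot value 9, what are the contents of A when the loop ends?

pivot = 9; lo=0, mid=0, hi=7
A[mid]=10>9: swap A[0],A[7]; hi=6 → [9, 7, 9, 7, 7, 9, 10, 10]
A[mid]=9=9: mid=1
A[mid]=7<9: swap A[0],A[1]; lo=1,mid=2 → [7, 9, 9, 7, 7, 9, 10, 10]
A[mid]=9=9: mid=3
A[mid]=7<9: swap A[1],A[3]; lo=2,mid=4 → [7, 7, 9, 9, 7, 9, 10, 10]
A[mid]=7<9: swap A[2],A[4]; lo=3,mid=5 → [7, 7, 7, 9, 9, 9, 10, 10]
A[mid]=9=9: mid=6
A[mid]=10>9: swap A[6],A[6]; hi=5 → [7, 7, 7, 9, 9, 9, 10, 10]
end: lo=3, hi=5; A = [7, 7, 7, 9, 9, 9, 10, 10]

[7, 7, 7, 9, 9, 9, 10, 10]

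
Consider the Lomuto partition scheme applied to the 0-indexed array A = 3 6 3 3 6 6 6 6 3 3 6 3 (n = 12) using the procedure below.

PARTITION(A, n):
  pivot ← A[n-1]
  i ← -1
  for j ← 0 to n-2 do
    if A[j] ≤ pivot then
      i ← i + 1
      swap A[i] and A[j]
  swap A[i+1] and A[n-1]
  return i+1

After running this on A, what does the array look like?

3 3 3 3 3 3 6 6 6 6 6 6

pivot=3, i=-1
j=0: 3≤3, i=0, swap(0,0) ⇒ 3 6 3 3 6 6 6 6 3 3 6 3
j=1: 6>3, skip
j=2: 3≤3, i=1, swap(1,2) ⇒ 3 3 6 3 6 6 6 6 3 3 6 3
j=3: 3≤3, i=2, swap(2,3) ⇒ 3 3 3 6 6 6 6 6 3 3 6 3
j=4: 6>3, skip
j=5: 6>3, skip
j=6: 6>3, skip
j=7: 6>3, skip
j=8: 3≤3, i=3, swap(3,8) ⇒ 3 3 3 3 6 6 6 6 6 3 6 3
j=9: 3≤3, i=4, swap(4,9) ⇒ 3 3 3 3 3 6 6 6 6 6 6 3
j=10: 6>3, skip
swap(5,11) ⇒ 3 3 3 3 3 3 6 6 6 6 6 6; return 5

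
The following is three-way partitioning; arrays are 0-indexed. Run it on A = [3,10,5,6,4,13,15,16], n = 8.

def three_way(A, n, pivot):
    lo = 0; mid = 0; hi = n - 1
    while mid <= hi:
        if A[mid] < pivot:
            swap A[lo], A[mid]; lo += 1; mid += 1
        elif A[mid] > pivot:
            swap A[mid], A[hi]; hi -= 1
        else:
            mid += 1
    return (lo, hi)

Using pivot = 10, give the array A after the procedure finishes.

pivot = 10; lo=0, mid=0, hi=7
A[mid]=3<10: swap A[0],A[0]; lo=1,mid=1 → [3,10,5,6,4,13,15,16]
A[mid]=10=10: mid=2
A[mid]=5<10: swap A[1],A[2]; lo=2,mid=3 → [3,5,10,6,4,13,15,16]
A[mid]=6<10: swap A[2],A[3]; lo=3,mid=4 → [3,5,6,10,4,13,15,16]
A[mid]=4<10: swap A[3],A[4]; lo=4,mid=5 → [3,5,6,4,10,13,15,16]
A[mid]=13>10: swap A[5],A[7]; hi=6 → [3,5,6,4,10,16,15,13]
A[mid]=16>10: swap A[5],A[6]; hi=5 → [3,5,6,4,10,15,16,13]
A[mid]=15>10: swap A[5],A[5]; hi=4 → [3,5,6,4,10,15,16,13]
end: lo=4, hi=4; A = [3,5,6,4,10,15,16,13]

[3,5,6,4,10,15,16,13]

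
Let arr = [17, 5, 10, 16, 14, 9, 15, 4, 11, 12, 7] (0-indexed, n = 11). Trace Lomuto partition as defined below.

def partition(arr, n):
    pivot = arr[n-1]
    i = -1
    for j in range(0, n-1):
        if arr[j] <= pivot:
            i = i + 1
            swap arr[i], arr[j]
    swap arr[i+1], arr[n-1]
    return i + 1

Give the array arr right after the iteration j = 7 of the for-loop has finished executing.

[5, 4, 10, 16, 14, 9, 15, 17, 11, 12, 7]

pivot = arr[10] = 7; i = -1
j=0: arr[0]=17 > 7 → no swap
j=1: arr[1]=5 ≤ 7 → i=0, swap arr[0],arr[1] → [5, 17, 10, 16, 14, 9, 15, 4, 11, 12, 7]
j=2: arr[2]=10 > 7 → no swap
j=3: arr[3]=16 > 7 → no swap
j=4: arr[4]=14 > 7 → no swap
j=5: arr[5]=9 > 7 → no swap
j=6: arr[6]=15 > 7 → no swap
j=7: arr[7]=4 ≤ 7 → i=1, swap arr[1],arr[7] → [5, 4, 10, 16, 14, 9, 15, 17, 11, 12, 7]
(after j=7) arr = [5, 4, 10, 16, 14, 9, 15, 17, 11, 12, 7]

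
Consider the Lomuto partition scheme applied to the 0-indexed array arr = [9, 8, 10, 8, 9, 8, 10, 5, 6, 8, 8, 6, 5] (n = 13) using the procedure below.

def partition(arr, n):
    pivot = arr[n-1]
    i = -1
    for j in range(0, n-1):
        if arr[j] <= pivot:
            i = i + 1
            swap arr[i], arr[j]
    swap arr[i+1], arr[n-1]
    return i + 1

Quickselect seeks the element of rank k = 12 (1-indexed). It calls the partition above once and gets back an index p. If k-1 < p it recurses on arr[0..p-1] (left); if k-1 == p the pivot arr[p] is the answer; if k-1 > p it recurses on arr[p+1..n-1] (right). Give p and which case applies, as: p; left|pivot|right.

1; right

pivot = arr[12] = 5; i = -1
j=0: arr[0]=9 > 5 → no swap
j=1: arr[1]=8 > 5 → no swap
j=2: arr[2]=10 > 5 → no swap
j=3: arr[3]=8 > 5 → no swap
j=4: arr[4]=9 > 5 → no swap
j=5: arr[5]=8 > 5 → no swap
j=6: arr[6]=10 > 5 → no swap
j=7: arr[7]=5 ≤ 5 → i=0, swap arr[0],arr[7] → [5, 8, 10, 8, 9, 8, 10, 9, 6, 8, 8, 6, 5]
j=8: arr[8]=6 > 5 → no swap
j=9: arr[9]=8 > 5 → no swap
j=10: arr[10]=8 > 5 → no swap
j=11: arr[11]=6 > 5 → no swap
final swap arr[1],arr[12] → [5, 5, 10, 8, 9, 8, 10, 9, 6, 8, 8, 6, 8]; return 1
p = 1; k-1 = 11 > 1 ⇒ right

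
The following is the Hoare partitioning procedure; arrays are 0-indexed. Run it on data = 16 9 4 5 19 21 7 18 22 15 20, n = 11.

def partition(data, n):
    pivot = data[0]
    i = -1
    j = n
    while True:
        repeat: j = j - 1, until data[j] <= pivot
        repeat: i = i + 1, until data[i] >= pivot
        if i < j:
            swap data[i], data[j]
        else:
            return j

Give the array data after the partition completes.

pivot = data[0] = 16; i = -1, j = 11
j→9 (data[9]=15≤16), i→0 (data[0]=16≥16); i<j, swap → 15 9 4 5 19 21 7 18 22 16 20
j→6 (data[6]=7≤16), i→4 (data[4]=19≥16); i<j, swap → 15 9 4 5 7 21 19 18 22 16 20
j→4, i→5; i≥j, return j=4. data = 15 9 4 5 7 21 19 18 22 16 20

15 9 4 5 7 21 19 18 22 16 20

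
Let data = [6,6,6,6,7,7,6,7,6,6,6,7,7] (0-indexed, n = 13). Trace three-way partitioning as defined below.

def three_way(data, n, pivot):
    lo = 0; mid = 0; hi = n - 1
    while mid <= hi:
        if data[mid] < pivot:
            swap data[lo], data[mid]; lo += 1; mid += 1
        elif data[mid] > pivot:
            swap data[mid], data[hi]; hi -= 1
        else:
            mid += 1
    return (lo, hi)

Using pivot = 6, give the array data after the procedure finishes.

[6,6,6,6,6,6,6,6,7,7,7,7,7]

pivot = 6; lo=0, mid=0, hi=12
data[mid]=6=6: mid=1
data[mid]=6=6: mid=2
data[mid]=6=6: mid=3
data[mid]=6=6: mid=4
data[mid]=7>6: swap data[4],data[12]; hi=11 → [6,6,6,6,7,7,6,7,6,6,6,7,7]
data[mid]=7>6: swap data[4],data[11]; hi=10 → [6,6,6,6,7,7,6,7,6,6,6,7,7]
data[mid]=7>6: swap data[4],data[10]; hi=9 → [6,6,6,6,6,7,6,7,6,6,7,7,7]
data[mid]=6=6: mid=5
data[mid]=7>6: swap data[5],data[9]; hi=8 → [6,6,6,6,6,6,6,7,6,7,7,7,7]
data[mid]=6=6: mid=6
data[mid]=6=6: mid=7
data[mid]=7>6: swap data[7],data[8]; hi=7 → [6,6,6,6,6,6,6,6,7,7,7,7,7]
data[mid]=6=6: mid=8
end: lo=0, hi=7; data = [6,6,6,6,6,6,6,6,7,7,7,7,7]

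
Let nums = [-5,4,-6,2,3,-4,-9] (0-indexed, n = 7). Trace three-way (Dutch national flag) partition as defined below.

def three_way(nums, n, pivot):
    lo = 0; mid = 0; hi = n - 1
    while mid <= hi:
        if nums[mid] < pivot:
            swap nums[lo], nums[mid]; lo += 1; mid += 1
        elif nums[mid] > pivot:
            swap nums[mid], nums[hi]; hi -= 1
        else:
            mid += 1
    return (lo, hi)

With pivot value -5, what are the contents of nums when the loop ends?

[-9,-6,-5,3,-4,2,4]

lo=0 mid=0 hi=6
-5=-5: mid=1
4>-5: swap(1,6), hi=5 ⇒ [-5,-9,-6,2,3,-4,4]
-9<-5: swap(0,1), lo=1 mid=2 ⇒ [-9,-5,-6,2,3,-4,4]
-6<-5: swap(1,2), lo=2 mid=3 ⇒ [-9,-6,-5,2,3,-4,4]
2>-5: swap(3,5), hi=4 ⇒ [-9,-6,-5,-4,3,2,4]
-4>-5: swap(3,4), hi=3 ⇒ [-9,-6,-5,3,-4,2,4]
3>-5: swap(3,3), hi=2 ⇒ [-9,-6,-5,3,-4,2,4]
done. lo=2 hi=2; nums=[-9,-6,-5,3,-4,2,4]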